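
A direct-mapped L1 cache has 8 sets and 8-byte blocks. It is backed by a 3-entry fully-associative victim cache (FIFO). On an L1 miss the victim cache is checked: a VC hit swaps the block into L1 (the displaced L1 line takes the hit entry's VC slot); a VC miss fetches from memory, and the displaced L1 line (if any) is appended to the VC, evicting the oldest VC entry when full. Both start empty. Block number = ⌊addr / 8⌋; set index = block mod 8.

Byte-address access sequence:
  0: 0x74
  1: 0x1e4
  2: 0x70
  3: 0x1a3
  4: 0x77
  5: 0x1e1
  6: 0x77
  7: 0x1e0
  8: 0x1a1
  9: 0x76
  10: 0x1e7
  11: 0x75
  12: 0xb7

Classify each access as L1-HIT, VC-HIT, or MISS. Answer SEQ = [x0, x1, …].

#0 0x74→b14/s6 MISS; vc=[]
#1 0x1e4→b60/s4 MISS; vc=[]
#2 0x70→b14/s6 L1-HIT; vc=[]
#3 0x1a3→b52/s4 MISS; vc=[60]
#4 0x77→b14/s6 L1-HIT; vc=[60]
#5 0x1e1→b60/s4 VC-HIT; vc=[52]
#6 0x77→b14/s6 L1-HIT; vc=[52]
#7 0x1e0→b60/s4 L1-HIT; vc=[52]
#8 0x1a1→b52/s4 VC-HIT; vc=[60]
#9 0x76→b14/s6 L1-HIT; vc=[60]
#10 0x1e7→b60/s4 VC-HIT; vc=[52]
#11 0x75→b14/s6 L1-HIT; vc=[52]
#12 0xb7→b22/s6 MISS; vc=[52,14]

SEQ = [MISS, MISS, L1-HIT, MISS, L1-HIT, VC-HIT, L1-HIT, L1-HIT, VC-HIT, L1-HIT, VC-HIT, L1-HIT, MISS]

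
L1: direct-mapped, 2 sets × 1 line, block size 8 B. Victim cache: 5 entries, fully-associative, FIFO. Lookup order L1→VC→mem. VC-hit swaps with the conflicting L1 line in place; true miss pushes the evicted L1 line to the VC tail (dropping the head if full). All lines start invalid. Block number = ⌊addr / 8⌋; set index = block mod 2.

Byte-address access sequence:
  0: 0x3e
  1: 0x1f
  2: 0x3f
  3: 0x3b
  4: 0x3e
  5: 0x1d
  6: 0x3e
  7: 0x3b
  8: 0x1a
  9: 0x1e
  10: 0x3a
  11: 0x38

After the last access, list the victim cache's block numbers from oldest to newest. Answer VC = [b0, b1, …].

VC = [3]

0: 0x3e (blk 7, set 1) → MISS  vc=[]
1: 0x1f (blk 3, set 1) → MISS  vc=[7]
2: 0x3f (blk 7, set 1) → VC-HIT  vc=[3]
3: 0x3b (blk 7, set 1) → L1-HIT  vc=[3]
4: 0x3e (blk 7, set 1) → L1-HIT  vc=[3]
5: 0x1d (blk 3, set 1) → VC-HIT  vc=[7]
6: 0x3e (blk 7, set 1) → VC-HIT  vc=[3]
7: 0x3b (blk 7, set 1) → L1-HIT  vc=[3]
8: 0x1a (blk 3, set 1) → VC-HIT  vc=[7]
9: 0x1e (blk 3, set 1) → L1-HIT  vc=[7]
10: 0x3a (blk 7, set 1) → VC-HIT  vc=[3]
11: 0x38 (blk 7, set 1) → L1-HIT  vc=[3]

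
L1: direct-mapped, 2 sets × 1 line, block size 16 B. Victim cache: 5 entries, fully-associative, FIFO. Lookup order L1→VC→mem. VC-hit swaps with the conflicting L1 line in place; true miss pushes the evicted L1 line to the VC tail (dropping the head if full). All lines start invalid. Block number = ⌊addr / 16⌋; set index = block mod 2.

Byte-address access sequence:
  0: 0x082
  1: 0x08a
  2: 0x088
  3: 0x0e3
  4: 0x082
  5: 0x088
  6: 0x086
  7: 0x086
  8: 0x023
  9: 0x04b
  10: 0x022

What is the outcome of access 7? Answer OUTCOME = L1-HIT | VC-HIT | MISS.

OUTCOME = L1-HIT

#0 0x82→b8/s0 MISS; vc=[]
#1 0x8a→b8/s0 L1-HIT; vc=[]
#2 0x88→b8/s0 L1-HIT; vc=[]
#3 0xe3→b14/s0 MISS; vc=[8]
#4 0x82→b8/s0 VC-HIT; vc=[14]
#5 0x88→b8/s0 L1-HIT; vc=[14]
#6 0x86→b8/s0 L1-HIT; vc=[14]
#7 0x86→b8/s0 L1-HIT; vc=[14]
#8 0x23→b2/s0 MISS; vc=[14,8]
#9 0x4b→b4/s0 MISS; vc=[14,8,2]
#10 0x22→b2/s0 VC-HIT; vc=[14,8,4]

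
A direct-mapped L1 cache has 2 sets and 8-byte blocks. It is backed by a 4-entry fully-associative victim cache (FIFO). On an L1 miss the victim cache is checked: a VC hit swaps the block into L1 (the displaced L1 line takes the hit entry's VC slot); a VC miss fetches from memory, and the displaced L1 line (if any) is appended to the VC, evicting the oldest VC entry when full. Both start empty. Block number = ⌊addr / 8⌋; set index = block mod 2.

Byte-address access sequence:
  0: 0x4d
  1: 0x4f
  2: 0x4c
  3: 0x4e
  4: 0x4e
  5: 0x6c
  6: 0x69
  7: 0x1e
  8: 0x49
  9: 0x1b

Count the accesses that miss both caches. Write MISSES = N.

#0 0x4d→b9/s1 MISS; vc=[]
#1 0x4f→b9/s1 L1-HIT; vc=[]
#2 0x4c→b9/s1 L1-HIT; vc=[]
#3 0x4e→b9/s1 L1-HIT; vc=[]
#4 0x4e→b9/s1 L1-HIT; vc=[]
#5 0x6c→b13/s1 MISS; vc=[9]
#6 0x69→b13/s1 L1-HIT; vc=[9]
#7 0x1e→b3/s1 MISS; vc=[9,13]
#8 0x49→b9/s1 VC-HIT; vc=[3,13]
#9 0x1b→b3/s1 VC-HIT; vc=[9,13]

MISSES = 3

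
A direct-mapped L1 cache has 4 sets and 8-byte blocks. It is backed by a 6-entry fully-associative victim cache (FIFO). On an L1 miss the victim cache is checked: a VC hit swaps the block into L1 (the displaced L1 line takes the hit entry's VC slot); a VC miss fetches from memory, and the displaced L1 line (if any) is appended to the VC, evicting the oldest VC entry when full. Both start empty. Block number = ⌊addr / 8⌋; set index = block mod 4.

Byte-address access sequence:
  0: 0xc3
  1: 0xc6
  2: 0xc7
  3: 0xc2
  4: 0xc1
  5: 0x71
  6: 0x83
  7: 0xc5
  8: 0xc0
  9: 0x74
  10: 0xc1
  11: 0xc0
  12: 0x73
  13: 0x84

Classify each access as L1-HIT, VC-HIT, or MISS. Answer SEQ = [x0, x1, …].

  [0] addr=0xc3 blk=24 s=0: MISS | VC []
  [1] addr=0xc6 blk=24 s=0: L1-HIT | VC []
  [2] addr=0xc7 blk=24 s=0: L1-HIT | VC []
  [3] addr=0xc2 blk=24 s=0: L1-HIT | VC []
  [4] addr=0xc1 blk=24 s=0: L1-HIT | VC []
  [5] addr=0x71 blk=14 s=2: MISS | VC []
  [6] addr=0x83 blk=16 s=0: MISS | VC [24]
  [7] addr=0xc5 blk=24 s=0: VC-HIT | VC [16]
  [8] addr=0xc0 blk=24 s=0: L1-HIT | VC [16]
  [9] addr=0x74 blk=14 s=2: L1-HIT | VC [16]
  [10] addr=0xc1 blk=24 s=0: L1-HIT | VC [16]
  [11] addr=0xc0 blk=24 s=0: L1-HIT | VC [16]
  [12] addr=0x73 blk=14 s=2: L1-HIT | VC [16]
  [13] addr=0x84 blk=16 s=0: VC-HIT | VC [24]

SEQ = [MISS, L1-HIT, L1-HIT, L1-HIT, L1-HIT, MISS, MISS, VC-HIT, L1-HIT, L1-HIT, L1-HIT, L1-HIT, L1-HIT, VC-HIT]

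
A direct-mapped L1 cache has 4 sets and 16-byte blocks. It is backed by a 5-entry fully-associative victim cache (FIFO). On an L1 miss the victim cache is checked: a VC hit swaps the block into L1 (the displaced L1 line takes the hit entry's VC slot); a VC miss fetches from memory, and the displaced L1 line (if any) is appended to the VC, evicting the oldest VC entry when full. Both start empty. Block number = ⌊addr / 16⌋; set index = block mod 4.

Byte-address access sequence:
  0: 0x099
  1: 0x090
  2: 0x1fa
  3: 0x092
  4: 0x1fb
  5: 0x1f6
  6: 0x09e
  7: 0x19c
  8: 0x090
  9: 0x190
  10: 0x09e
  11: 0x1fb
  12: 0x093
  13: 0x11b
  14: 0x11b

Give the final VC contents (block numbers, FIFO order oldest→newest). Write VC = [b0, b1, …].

0: 0x99 (blk 9, set 1) → MISS  vc=[]
1: 0x90 (blk 9, set 1) → L1-HIT  vc=[]
2: 0x1fa (blk 31, set 3) → MISS  vc=[]
3: 0x92 (blk 9, set 1) → L1-HIT  vc=[]
4: 0x1fb (blk 31, set 3) → L1-HIT  vc=[]
5: 0x1f6 (blk 31, set 3) → L1-HIT  vc=[]
6: 0x9e (blk 9, set 1) → L1-HIT  vc=[]
7: 0x19c (blk 25, set 1) → MISS  vc=[9]
8: 0x90 (blk 9, set 1) → VC-HIT  vc=[25]
9: 0x190 (blk 25, set 1) → VC-HIT  vc=[9]
10: 0x9e (blk 9, set 1) → VC-HIT  vc=[25]
11: 0x1fb (blk 31, set 3) → L1-HIT  vc=[25]
12: 0x93 (blk 9, set 1) → L1-HIT  vc=[25]
13: 0x11b (blk 17, set 1) → MISS  vc=[25, 9]
14: 0x11b (blk 17, set 1) → L1-HIT  vc=[25, 9]

VC = [25, 9]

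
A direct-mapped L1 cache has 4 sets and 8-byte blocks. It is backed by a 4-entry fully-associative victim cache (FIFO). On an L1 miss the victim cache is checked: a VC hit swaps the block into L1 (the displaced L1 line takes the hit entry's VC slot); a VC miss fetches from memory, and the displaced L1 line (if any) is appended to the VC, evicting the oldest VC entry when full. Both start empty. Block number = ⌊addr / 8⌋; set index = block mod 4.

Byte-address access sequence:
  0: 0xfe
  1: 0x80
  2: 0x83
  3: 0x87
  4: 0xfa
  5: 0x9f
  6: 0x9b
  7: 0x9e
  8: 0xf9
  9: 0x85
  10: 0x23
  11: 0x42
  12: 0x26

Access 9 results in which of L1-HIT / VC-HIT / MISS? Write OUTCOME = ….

0: 0xfe (blk 31, set 3) → MISS  vc=[]
1: 0x80 (blk 16, set 0) → MISS  vc=[]
2: 0x83 (blk 16, set 0) → L1-HIT  vc=[]
3: 0x87 (blk 16, set 0) → L1-HIT  vc=[]
4: 0xfa (blk 31, set 3) → L1-HIT  vc=[]
5: 0x9f (blk 19, set 3) → MISS  vc=[31]
6: 0x9b (blk 19, set 3) → L1-HIT  vc=[31]
7: 0x9e (blk 19, set 3) → L1-HIT  vc=[31]
8: 0xf9 (blk 31, set 3) → VC-HIT  vc=[19]
9: 0x85 (blk 16, set 0) → L1-HIT  vc=[19]
10: 0x23 (blk 4, set 0) → MISS  vc=[19, 16]
11: 0x42 (blk 8, set 0) → MISS  vc=[19, 16, 4]
12: 0x26 (blk 4, set 0) → VC-HIT  vc=[19, 16, 8]

OUTCOME = L1-HIT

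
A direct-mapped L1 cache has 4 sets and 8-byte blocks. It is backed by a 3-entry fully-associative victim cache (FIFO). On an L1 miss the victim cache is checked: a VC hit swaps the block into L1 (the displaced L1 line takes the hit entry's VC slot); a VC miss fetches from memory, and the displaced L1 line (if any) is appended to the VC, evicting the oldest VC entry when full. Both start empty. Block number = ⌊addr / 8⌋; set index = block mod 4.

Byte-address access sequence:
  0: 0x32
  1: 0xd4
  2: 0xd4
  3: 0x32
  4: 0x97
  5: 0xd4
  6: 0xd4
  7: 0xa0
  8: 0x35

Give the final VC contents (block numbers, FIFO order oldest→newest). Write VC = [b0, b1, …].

VC = [18, 26]

0: 0x32 (blk 6, set 2) → MISS  vc=[]
1: 0xd4 (blk 26, set 2) → MISS  vc=[6]
2: 0xd4 (blk 26, set 2) → L1-HIT  vc=[6]
3: 0x32 (blk 6, set 2) → VC-HIT  vc=[26]
4: 0x97 (blk 18, set 2) → MISS  vc=[26, 6]
5: 0xd4 (blk 26, set 2) → VC-HIT  vc=[18, 6]
6: 0xd4 (blk 26, set 2) → L1-HIT  vc=[18, 6]
7: 0xa0 (blk 20, set 0) → MISS  vc=[18, 6]
8: 0x35 (blk 6, set 2) → VC-HIT  vc=[18, 26]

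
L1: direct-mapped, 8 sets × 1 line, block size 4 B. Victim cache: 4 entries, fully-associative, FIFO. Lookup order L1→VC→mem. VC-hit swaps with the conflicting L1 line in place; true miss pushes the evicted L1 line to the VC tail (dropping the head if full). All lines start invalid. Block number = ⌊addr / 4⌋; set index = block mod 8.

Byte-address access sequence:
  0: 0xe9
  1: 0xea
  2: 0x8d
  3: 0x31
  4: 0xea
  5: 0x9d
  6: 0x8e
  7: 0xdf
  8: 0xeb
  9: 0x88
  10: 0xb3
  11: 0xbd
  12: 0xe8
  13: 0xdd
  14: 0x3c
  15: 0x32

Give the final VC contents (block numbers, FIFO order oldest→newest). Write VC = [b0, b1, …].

VC = [34, 44, 47, 55]

  [0] addr=0xe9 blk=58 s=2: MISS | VC []
  [1] addr=0xea blk=58 s=2: L1-HIT | VC []
  [2] addr=0x8d blk=35 s=3: MISS | VC []
  [3] addr=0x31 blk=12 s=4: MISS | VC []
  [4] addr=0xea blk=58 s=2: L1-HIT | VC []
  [5] addr=0x9d blk=39 s=7: MISS | VC []
  [6] addr=0x8e blk=35 s=3: L1-HIT | VC []
  [7] addr=0xdf blk=55 s=7: MISS | VC [39]
  [8] addr=0xeb blk=58 s=2: L1-HIT | VC [39]
  [9] addr=0x88 blk=34 s=2: MISS | VC [39, 58]
  [10] addr=0xb3 blk=44 s=4: MISS | VC [39, 58, 12]
  [11] addr=0xbd blk=47 s=7: MISS | VC [39, 58, 12, 55]
  [12] addr=0xe8 blk=58 s=2: VC-HIT | VC [39, 34, 12, 55]
  [13] addr=0xdd blk=55 s=7: VC-HIT | VC [39, 34, 12, 47]
  [14] addr=0x3c blk=15 s=7: MISS | VC [34, 12, 47, 55]
  [15] addr=0x32 blk=12 s=4: VC-HIT | VC [34, 44, 47, 55]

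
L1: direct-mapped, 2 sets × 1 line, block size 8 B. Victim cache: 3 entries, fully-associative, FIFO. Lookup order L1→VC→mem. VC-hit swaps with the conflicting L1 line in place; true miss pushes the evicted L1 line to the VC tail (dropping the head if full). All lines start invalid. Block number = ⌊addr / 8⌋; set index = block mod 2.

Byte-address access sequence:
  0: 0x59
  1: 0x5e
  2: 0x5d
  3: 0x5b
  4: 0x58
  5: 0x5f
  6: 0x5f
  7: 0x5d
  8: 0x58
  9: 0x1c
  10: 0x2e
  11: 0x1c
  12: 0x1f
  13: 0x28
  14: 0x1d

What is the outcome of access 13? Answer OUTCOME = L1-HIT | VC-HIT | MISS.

#0 0x59→b11/s1 MISS; vc=[]
#1 0x5e→b11/s1 L1-HIT; vc=[]
#2 0x5d→b11/s1 L1-HIT; vc=[]
#3 0x5b→b11/s1 L1-HIT; vc=[]
#4 0x58→b11/s1 L1-HIT; vc=[]
#5 0x5f→b11/s1 L1-HIT; vc=[]
#6 0x5f→b11/s1 L1-HIT; vc=[]
#7 0x5d→b11/s1 L1-HIT; vc=[]
#8 0x58→b11/s1 L1-HIT; vc=[]
#9 0x1c→b3/s1 MISS; vc=[11]
#10 0x2e→b5/s1 MISS; vc=[11,3]
#11 0x1c→b3/s1 VC-HIT; vc=[11,5]
#12 0x1f→b3/s1 L1-HIT; vc=[11,5]
#13 0x28→b5/s1 VC-HIT; vc=[11,3]
#14 0x1d→b3/s1 VC-HIT; vc=[11,5]

OUTCOME = VC-HIT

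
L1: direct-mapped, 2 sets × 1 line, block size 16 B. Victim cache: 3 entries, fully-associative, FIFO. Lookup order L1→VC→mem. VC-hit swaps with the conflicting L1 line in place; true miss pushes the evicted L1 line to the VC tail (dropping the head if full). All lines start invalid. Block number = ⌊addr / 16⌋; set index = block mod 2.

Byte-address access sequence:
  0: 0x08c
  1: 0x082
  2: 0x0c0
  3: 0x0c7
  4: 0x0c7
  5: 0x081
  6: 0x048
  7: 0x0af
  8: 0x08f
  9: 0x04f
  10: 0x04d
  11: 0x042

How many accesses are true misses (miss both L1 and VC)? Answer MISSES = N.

0: 0x8c (blk 8, set 0) → MISS  vc=[]
1: 0x82 (blk 8, set 0) → L1-HIT  vc=[]
2: 0xc0 (blk 12, set 0) → MISS  vc=[8]
3: 0xc7 (blk 12, set 0) → L1-HIT  vc=[8]
4: 0xc7 (blk 12, set 0) → L1-HIT  vc=[8]
5: 0x81 (blk 8, set 0) → VC-HIT  vc=[12]
6: 0x48 (blk 4, set 0) → MISS  vc=[12, 8]
7: 0xaf (blk 10, set 0) → MISS  vc=[12, 8, 4]
8: 0x8f (blk 8, set 0) → VC-HIT  vc=[12, 10, 4]
9: 0x4f (blk 4, set 0) → VC-HIT  vc=[12, 10, 8]
10: 0x4d (blk 4, set 0) → L1-HIT  vc=[12, 10, 8]
11: 0x42 (blk 4, set 0) → L1-HIT  vc=[12, 10, 8]

MISSES = 4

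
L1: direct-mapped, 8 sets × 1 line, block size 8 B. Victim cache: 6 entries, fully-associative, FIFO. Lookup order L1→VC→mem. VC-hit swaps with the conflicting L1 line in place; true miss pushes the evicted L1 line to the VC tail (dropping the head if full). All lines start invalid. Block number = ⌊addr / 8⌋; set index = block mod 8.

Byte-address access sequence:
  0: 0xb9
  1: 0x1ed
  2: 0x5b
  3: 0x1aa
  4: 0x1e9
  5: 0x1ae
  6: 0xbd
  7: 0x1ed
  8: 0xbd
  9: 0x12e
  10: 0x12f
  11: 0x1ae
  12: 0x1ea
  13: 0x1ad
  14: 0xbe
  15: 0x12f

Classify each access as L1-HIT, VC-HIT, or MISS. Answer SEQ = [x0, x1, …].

SEQ = [MISS, MISS, MISS, MISS, VC-HIT, VC-HIT, L1-HIT, VC-HIT, L1-HIT, MISS, L1-HIT, VC-HIT, VC-HIT, VC-HIT, L1-HIT, VC-HIT]

#0 0xb9→b23/s7 MISS; vc=[]
#1 0x1ed→b61/s5 MISS; vc=[]
#2 0x5b→b11/s3 MISS; vc=[]
#3 0x1aa→b53/s5 MISS; vc=[61]
#4 0x1e9→b61/s5 VC-HIT; vc=[53]
#5 0x1ae→b53/s5 VC-HIT; vc=[61]
#6 0xbd→b23/s7 L1-HIT; vc=[61]
#7 0x1ed→b61/s5 VC-HIT; vc=[53]
#8 0xbd→b23/s7 L1-HIT; vc=[53]
#9 0x12e→b37/s5 MISS; vc=[53,61]
#10 0x12f→b37/s5 L1-HIT; vc=[53,61]
#11 0x1ae→b53/s5 VC-HIT; vc=[37,61]
#12 0x1ea→b61/s5 VC-HIT; vc=[37,53]
#13 0x1ad→b53/s5 VC-HIT; vc=[37,61]
#14 0xbe→b23/s7 L1-HIT; vc=[37,61]
#15 0x12f→b37/s5 VC-HIT; vc=[53,61]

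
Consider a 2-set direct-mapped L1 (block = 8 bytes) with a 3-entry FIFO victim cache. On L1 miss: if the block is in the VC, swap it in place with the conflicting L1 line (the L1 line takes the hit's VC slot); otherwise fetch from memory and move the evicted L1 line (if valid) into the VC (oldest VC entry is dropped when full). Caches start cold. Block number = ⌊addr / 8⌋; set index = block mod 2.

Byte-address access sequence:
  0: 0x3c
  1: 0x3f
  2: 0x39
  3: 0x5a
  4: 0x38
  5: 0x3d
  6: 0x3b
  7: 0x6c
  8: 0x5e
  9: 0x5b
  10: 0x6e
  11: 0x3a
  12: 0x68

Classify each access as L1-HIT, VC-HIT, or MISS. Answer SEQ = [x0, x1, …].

SEQ = [MISS, L1-HIT, L1-HIT, MISS, VC-HIT, L1-HIT, L1-HIT, MISS, VC-HIT, L1-HIT, VC-HIT, VC-HIT, VC-HIT]

  [0] addr=0x3c blk=7 s=1: MISS | VC []
  [1] addr=0x3f blk=7 s=1: L1-HIT | VC []
  [2] addr=0x39 blk=7 s=1: L1-HIT | VC []
  [3] addr=0x5a blk=11 s=1: MISS | VC [7]
  [4] addr=0x38 blk=7 s=1: VC-HIT | VC [11]
  [5] addr=0x3d blk=7 s=1: L1-HIT | VC [11]
  [6] addr=0x3b blk=7 s=1: L1-HIT | VC [11]
  [7] addr=0x6c blk=13 s=1: MISS | VC [11, 7]
  [8] addr=0x5e blk=11 s=1: VC-HIT | VC [13, 7]
  [9] addr=0x5b blk=11 s=1: L1-HIT | VC [13, 7]
  [10] addr=0x6e blk=13 s=1: VC-HIT | VC [11, 7]
  [11] addr=0x3a blk=7 s=1: VC-HIT | VC [11, 13]
  [12] addr=0x68 blk=13 s=1: VC-HIT | VC [11, 7]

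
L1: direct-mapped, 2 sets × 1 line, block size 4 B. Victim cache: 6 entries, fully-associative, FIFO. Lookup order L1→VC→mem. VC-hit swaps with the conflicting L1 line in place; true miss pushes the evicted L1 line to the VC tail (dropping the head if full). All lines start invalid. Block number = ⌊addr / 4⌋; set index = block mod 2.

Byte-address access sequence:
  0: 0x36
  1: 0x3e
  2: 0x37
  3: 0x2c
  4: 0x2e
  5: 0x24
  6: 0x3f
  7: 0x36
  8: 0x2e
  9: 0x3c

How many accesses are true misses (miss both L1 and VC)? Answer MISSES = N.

MISSES = 4

  [0] addr=0x36 blk=13 s=1: MISS | VC []
  [1] addr=0x3e blk=15 s=1: MISS | VC [13]
  [2] addr=0x37 blk=13 s=1: VC-HIT | VC [15]
  [3] addr=0x2c blk=11 s=1: MISS | VC [15, 13]
  [4] addr=0x2e blk=11 s=1: L1-HIT | VC [15, 13]
  [5] addr=0x24 blk=9 s=1: MISS | VC [15, 13, 11]
  [6] addr=0x3f blk=15 s=1: VC-HIT | VC [9, 13, 11]
  [7] addr=0x36 blk=13 s=1: VC-HIT | VC [9, 15, 11]
  [8] addr=0x2e blk=11 s=1: VC-HIT | VC [9, 15, 13]
  [9] addr=0x3c blk=15 s=1: VC-HIT | VC [9, 11, 13]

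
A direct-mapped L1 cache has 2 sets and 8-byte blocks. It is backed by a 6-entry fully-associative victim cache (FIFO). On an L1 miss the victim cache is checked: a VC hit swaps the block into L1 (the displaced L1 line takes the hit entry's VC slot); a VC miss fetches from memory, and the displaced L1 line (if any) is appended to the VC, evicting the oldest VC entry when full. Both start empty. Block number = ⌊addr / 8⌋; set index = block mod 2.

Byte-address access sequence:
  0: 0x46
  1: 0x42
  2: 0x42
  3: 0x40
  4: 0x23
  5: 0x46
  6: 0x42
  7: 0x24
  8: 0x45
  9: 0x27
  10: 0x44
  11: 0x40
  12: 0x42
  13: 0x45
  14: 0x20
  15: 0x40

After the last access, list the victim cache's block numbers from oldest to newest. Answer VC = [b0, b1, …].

VC = [4]

#0 0x46→b8/s0 MISS; vc=[]
#1 0x42→b8/s0 L1-HIT; vc=[]
#2 0x42→b8/s0 L1-HIT; vc=[]
#3 0x40→b8/s0 L1-HIT; vc=[]
#4 0x23→b4/s0 MISS; vc=[8]
#5 0x46→b8/s0 VC-HIT; vc=[4]
#6 0x42→b8/s0 L1-HIT; vc=[4]
#7 0x24→b4/s0 VC-HIT; vc=[8]
#8 0x45→b8/s0 VC-HIT; vc=[4]
#9 0x27→b4/s0 VC-HIT; vc=[8]
#10 0x44→b8/s0 VC-HIT; vc=[4]
#11 0x40→b8/s0 L1-HIT; vc=[4]
#12 0x42→b8/s0 L1-HIT; vc=[4]
#13 0x45→b8/s0 L1-HIT; vc=[4]
#14 0x20→b4/s0 VC-HIT; vc=[8]
#15 0x40→b8/s0 VC-HIT; vc=[4]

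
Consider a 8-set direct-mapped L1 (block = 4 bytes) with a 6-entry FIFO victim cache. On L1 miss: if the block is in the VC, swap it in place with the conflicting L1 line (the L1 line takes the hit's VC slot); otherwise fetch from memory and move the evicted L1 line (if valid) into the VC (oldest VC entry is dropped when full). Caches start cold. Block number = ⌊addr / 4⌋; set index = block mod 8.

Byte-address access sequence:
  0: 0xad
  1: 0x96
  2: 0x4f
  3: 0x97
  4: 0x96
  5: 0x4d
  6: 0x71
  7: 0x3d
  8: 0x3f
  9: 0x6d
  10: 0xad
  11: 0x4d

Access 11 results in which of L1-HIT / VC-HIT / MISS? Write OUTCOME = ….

  [0] addr=0xad blk=43 s=3: MISS | VC []
  [1] addr=0x96 blk=37 s=5: MISS | VC []
  [2] addr=0x4f blk=19 s=3: MISS | VC [43]
  [3] addr=0x97 blk=37 s=5: L1-HIT | VC [43]
  [4] addr=0x96 blk=37 s=5: L1-HIT | VC [43]
  [5] addr=0x4d blk=19 s=3: L1-HIT | VC [43]
  [6] addr=0x71 blk=28 s=4: MISS | VC [43]
  [7] addr=0x3d blk=15 s=7: MISS | VC [43]
  [8] addr=0x3f blk=15 s=7: L1-HIT | VC [43]
  [9] addr=0x6d blk=27 s=3: MISS | VC [43, 19]
  [10] addr=0xad blk=43 s=3: VC-HIT | VC [27, 19]
  [11] addr=0x4d blk=19 s=3: VC-HIT | VC [27, 43]

OUTCOME = VC-HIT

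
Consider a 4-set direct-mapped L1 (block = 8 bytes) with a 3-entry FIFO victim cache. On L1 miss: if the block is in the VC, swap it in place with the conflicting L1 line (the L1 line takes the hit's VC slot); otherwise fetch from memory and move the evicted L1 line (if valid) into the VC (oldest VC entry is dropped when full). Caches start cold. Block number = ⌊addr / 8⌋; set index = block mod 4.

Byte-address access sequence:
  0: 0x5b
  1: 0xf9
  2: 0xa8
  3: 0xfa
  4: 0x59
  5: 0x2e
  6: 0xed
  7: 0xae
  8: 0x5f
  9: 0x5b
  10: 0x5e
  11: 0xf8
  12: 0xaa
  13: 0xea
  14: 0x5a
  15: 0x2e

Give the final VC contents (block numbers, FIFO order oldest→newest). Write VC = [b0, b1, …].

  [0] addr=0x5b blk=11 s=3: MISS | VC []
  [1] addr=0xf9 blk=31 s=3: MISS | VC [11]
  [2] addr=0xa8 blk=21 s=1: MISS | VC [11]
  [3] addr=0xfa blk=31 s=3: L1-HIT | VC [11]
  [4] addr=0x59 blk=11 s=3: VC-HIT | VC [31]
  [5] addr=0x2e blk=5 s=1: MISS | VC [31, 21]
  [6] addr=0xed blk=29 s=1: MISS | VC [31, 21, 5]
  [7] addr=0xae blk=21 s=1: VC-HIT | VC [31, 29, 5]
  [8] addr=0x5f blk=11 s=3: L1-HIT | VC [31, 29, 5]
  [9] addr=0x5b blk=11 s=3: L1-HIT | VC [31, 29, 5]
  [10] addr=0x5e blk=11 s=3: L1-HIT | VC [31, 29, 5]
  [11] addr=0xf8 blk=31 s=3: VC-HIT | VC [11, 29, 5]
  [12] addr=0xaa blk=21 s=1: L1-HIT | VC [11, 29, 5]
  [13] addr=0xea blk=29 s=1: VC-HIT | VC [11, 21, 5]
  [14] addr=0x5a blk=11 s=3: VC-HIT | VC [31, 21, 5]
  [15] addr=0x2e blk=5 s=1: VC-HIT | VC [31, 21, 29]

VC = [31, 21, 29]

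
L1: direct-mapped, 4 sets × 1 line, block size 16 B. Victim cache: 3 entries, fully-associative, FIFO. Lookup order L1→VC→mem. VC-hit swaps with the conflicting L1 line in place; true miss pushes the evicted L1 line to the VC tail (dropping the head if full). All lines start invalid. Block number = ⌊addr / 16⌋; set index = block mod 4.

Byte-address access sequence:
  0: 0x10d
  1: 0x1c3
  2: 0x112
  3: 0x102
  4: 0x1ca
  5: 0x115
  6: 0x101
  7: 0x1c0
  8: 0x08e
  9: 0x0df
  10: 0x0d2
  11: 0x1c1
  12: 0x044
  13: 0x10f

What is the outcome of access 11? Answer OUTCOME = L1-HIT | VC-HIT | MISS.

  [0] addr=0x10d blk=16 s=0: MISS | VC []
  [1] addr=0x1c3 blk=28 s=0: MISS | VC [16]
  [2] addr=0x112 blk=17 s=1: MISS | VC [16]
  [3] addr=0x102 blk=16 s=0: VC-HIT | VC [28]
  [4] addr=0x1ca blk=28 s=0: VC-HIT | VC [16]
  [5] addr=0x115 blk=17 s=1: L1-HIT | VC [16]
  [6] addr=0x101 blk=16 s=0: VC-HIT | VC [28]
  [7] addr=0x1c0 blk=28 s=0: VC-HIT | VC [16]
  [8] addr=0x8e blk=8 s=0: MISS | VC [16, 28]
  [9] addr=0xdf blk=13 s=1: MISS | VC [16, 28, 17]
  [10] addr=0xd2 blk=13 s=1: L1-HIT | VC [16, 28, 17]
  [11] addr=0x1c1 blk=28 s=0: VC-HIT | VC [16, 8, 17]
  [12] addr=0x44 blk=4 s=0: MISS | VC [8, 17, 28]
  [13] addr=0x10f blk=16 s=0: MISS | VC [17, 28, 4]

OUTCOME = VC-HIT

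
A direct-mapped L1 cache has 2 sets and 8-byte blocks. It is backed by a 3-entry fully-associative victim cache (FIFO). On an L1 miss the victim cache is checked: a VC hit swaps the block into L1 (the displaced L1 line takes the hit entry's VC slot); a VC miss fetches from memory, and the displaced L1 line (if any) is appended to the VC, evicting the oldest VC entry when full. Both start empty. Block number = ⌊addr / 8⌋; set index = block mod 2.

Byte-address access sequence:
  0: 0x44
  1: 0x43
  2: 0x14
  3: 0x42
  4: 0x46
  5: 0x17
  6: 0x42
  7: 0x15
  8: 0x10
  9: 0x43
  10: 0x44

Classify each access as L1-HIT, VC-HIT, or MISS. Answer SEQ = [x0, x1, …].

0: 0x44 (blk 8, set 0) → MISS  vc=[]
1: 0x43 (blk 8, set 0) → L1-HIT  vc=[]
2: 0x14 (blk 2, set 0) → MISS  vc=[8]
3: 0x42 (blk 8, set 0) → VC-HIT  vc=[2]
4: 0x46 (blk 8, set 0) → L1-HIT  vc=[2]
5: 0x17 (blk 2, set 0) → VC-HIT  vc=[8]
6: 0x42 (blk 8, set 0) → VC-HIT  vc=[2]
7: 0x15 (blk 2, set 0) → VC-HIT  vc=[8]
8: 0x10 (blk 2, set 0) → L1-HIT  vc=[8]
9: 0x43 (blk 8, set 0) → VC-HIT  vc=[2]
10: 0x44 (blk 8, set 0) → L1-HIT  vc=[2]

SEQ = [MISS, L1-HIT, MISS, VC-HIT, L1-HIT, VC-HIT, VC-HIT, VC-HIT, L1-HIT, VC-HIT, L1-HIT]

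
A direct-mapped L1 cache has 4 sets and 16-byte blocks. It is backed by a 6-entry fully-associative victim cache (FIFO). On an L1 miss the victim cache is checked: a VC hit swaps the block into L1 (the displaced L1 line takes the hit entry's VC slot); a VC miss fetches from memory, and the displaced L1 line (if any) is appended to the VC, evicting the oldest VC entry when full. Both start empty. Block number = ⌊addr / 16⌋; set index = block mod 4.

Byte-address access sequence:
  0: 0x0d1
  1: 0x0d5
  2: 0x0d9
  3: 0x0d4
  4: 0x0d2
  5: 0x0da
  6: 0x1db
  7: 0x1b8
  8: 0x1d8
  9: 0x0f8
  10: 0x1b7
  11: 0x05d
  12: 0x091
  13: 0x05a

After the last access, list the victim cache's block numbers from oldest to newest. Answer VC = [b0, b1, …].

VC = [13, 15, 29, 9]

#0 0xd1→b13/s1 MISS; vc=[]
#1 0xd5→b13/s1 L1-HIT; vc=[]
#2 0xd9→b13/s1 L1-HIT; vc=[]
#3 0xd4→b13/s1 L1-HIT; vc=[]
#4 0xd2→b13/s1 L1-HIT; vc=[]
#5 0xda→b13/s1 L1-HIT; vc=[]
#6 0x1db→b29/s1 MISS; vc=[13]
#7 0x1b8→b27/s3 MISS; vc=[13]
#8 0x1d8→b29/s1 L1-HIT; vc=[13]
#9 0xf8→b15/s3 MISS; vc=[13,27]
#10 0x1b7→b27/s3 VC-HIT; vc=[13,15]
#11 0x5d→b5/s1 MISS; vc=[13,15,29]
#12 0x91→b9/s1 MISS; vc=[13,15,29,5]
#13 0x5a→b5/s1 VC-HIT; vc=[13,15,29,9]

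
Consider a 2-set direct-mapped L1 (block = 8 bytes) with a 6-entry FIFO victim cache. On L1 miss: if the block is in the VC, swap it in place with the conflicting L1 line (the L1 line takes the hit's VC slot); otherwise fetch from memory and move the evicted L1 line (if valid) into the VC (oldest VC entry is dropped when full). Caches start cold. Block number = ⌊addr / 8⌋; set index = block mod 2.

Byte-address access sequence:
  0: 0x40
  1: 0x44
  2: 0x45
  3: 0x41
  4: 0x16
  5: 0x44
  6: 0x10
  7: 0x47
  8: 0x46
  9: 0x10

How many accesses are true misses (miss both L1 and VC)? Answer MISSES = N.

MISSES = 2

0: 0x40 (blk 8, set 0) → MISS  vc=[]
1: 0x44 (blk 8, set 0) → L1-HIT  vc=[]
2: 0x45 (blk 8, set 0) → L1-HIT  vc=[]
3: 0x41 (blk 8, set 0) → L1-HIT  vc=[]
4: 0x16 (blk 2, set 0) → MISS  vc=[8]
5: 0x44 (blk 8, set 0) → VC-HIT  vc=[2]
6: 0x10 (blk 2, set 0) → VC-HIT  vc=[8]
7: 0x47 (blk 8, set 0) → VC-HIT  vc=[2]
8: 0x46 (blk 8, set 0) → L1-HIT  vc=[2]
9: 0x10 (blk 2, set 0) → VC-HIT  vc=[8]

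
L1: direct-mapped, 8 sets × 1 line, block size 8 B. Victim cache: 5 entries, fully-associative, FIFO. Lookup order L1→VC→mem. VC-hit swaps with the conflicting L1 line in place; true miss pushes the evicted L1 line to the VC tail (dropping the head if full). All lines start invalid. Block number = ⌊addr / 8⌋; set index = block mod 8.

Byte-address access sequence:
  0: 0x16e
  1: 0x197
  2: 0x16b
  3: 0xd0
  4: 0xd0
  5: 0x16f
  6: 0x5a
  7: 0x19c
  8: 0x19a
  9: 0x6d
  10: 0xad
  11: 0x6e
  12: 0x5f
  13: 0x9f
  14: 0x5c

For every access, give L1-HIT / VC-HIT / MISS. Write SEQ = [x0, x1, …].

  [0] addr=0x16e blk=45 s=5: MISS | VC []
  [1] addr=0x197 blk=50 s=2: MISS | VC []
  [2] addr=0x16b blk=45 s=5: L1-HIT | VC []
  [3] addr=0xd0 blk=26 s=2: MISS | VC [50]
  [4] addr=0xd0 blk=26 s=2: L1-HIT | VC [50]
  [5] addr=0x16f blk=45 s=5: L1-HIT | VC [50]
  [6] addr=0x5a blk=11 s=3: MISS | VC [50]
  [7] addr=0x19c blk=51 s=3: MISS | VC [50, 11]
  [8] addr=0x19a blk=51 s=3: L1-HIT | VC [50, 11]
  [9] addr=0x6d blk=13 s=5: MISS | VC [50, 11, 45]
  [10] addr=0xad blk=21 s=5: MISS | VC [50, 11, 45, 13]
  [11] addr=0x6e blk=13 s=5: VC-HIT | VC [50, 11, 45, 21]
  [12] addr=0x5f blk=11 s=3: VC-HIT | VC [50, 51, 45, 21]
  [13] addr=0x9f blk=19 s=3: MISS | VC [50, 51, 45, 21, 11]
  [14] addr=0x5c blk=11 s=3: VC-HIT | VC [50, 51, 45, 21, 19]

SEQ = [MISS, MISS, L1-HIT, MISS, L1-HIT, L1-HIT, MISS, MISS, L1-HIT, MISS, MISS, VC-HIT, VC-HIT, MISS, VC-HIT]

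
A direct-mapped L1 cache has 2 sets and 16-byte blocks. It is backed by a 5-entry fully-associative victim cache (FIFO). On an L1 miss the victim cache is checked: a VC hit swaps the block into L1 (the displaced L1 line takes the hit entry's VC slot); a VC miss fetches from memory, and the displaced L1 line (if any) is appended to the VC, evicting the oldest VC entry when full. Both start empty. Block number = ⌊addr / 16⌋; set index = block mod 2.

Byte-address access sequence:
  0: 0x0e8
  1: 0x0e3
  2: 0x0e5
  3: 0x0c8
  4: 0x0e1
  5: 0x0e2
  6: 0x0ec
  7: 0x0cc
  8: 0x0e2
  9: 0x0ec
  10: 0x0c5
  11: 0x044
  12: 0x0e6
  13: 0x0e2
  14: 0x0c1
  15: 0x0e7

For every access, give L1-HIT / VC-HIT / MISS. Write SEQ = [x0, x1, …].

  [0] addr=0xe8 blk=14 s=0: MISS | VC []
  [1] addr=0xe3 blk=14 s=0: L1-HIT | VC []
  [2] addr=0xe5 blk=14 s=0: L1-HIT | VC []
  [3] addr=0xc8 blk=12 s=0: MISS | VC [14]
  [4] addr=0xe1 blk=14 s=0: VC-HIT | VC [12]
  [5] addr=0xe2 blk=14 s=0: L1-HIT | VC [12]
  [6] addr=0xec blk=14 s=0: L1-HIT | VC [12]
  [7] addr=0xcc blk=12 s=0: VC-HIT | VC [14]
  [8] addr=0xe2 blk=14 s=0: VC-HIT | VC [12]
  [9] addr=0xec blk=14 s=0: L1-HIT | VC [12]
  [10] addr=0xc5 blk=12 s=0: VC-HIT | VC [14]
  [11] addr=0x44 blk=4 s=0: MISS | VC [14, 12]
  [12] addr=0xe6 blk=14 s=0: VC-HIT | VC [4, 12]
  [13] addr=0xe2 blk=14 s=0: L1-HIT | VC [4, 12]
  [14] addr=0xc1 blk=12 s=0: VC-HIT | VC [4, 14]
  [15] addr=0xe7 blk=14 s=0: VC-HIT | VC [4, 12]

SEQ = [MISS, L1-HIT, L1-HIT, MISS, VC-HIT, L1-HIT, L1-HIT, VC-HIT, VC-HIT, L1-HIT, VC-HIT, MISS, VC-HIT, L1-HIT, VC-HIT, VC-HIT]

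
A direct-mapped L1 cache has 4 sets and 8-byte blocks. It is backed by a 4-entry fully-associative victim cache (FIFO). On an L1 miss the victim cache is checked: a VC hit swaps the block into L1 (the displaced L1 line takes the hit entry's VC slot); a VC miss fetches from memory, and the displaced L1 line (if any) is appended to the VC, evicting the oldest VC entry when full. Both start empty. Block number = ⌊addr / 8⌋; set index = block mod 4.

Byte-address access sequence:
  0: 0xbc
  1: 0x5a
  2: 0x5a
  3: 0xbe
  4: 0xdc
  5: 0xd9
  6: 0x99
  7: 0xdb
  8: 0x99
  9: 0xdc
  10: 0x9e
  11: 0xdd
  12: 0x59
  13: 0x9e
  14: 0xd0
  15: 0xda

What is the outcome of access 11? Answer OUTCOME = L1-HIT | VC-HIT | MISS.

0: 0xbc (blk 23, set 3) → MISS  vc=[]
1: 0x5a (blk 11, set 3) → MISS  vc=[23]
2: 0x5a (blk 11, set 3) → L1-HIT  vc=[23]
3: 0xbe (blk 23, set 3) → VC-HIT  vc=[11]
4: 0xdc (blk 27, set 3) → MISS  vc=[11, 23]
5: 0xd9 (blk 27, set 3) → L1-HIT  vc=[11, 23]
6: 0x99 (blk 19, set 3) → MISS  vc=[11, 23, 27]
7: 0xdb (blk 27, set 3) → VC-HIT  vc=[11, 23, 19]
8: 0x99 (blk 19, set 3) → VC-HIT  vc=[11, 23, 27]
9: 0xdc (blk 27, set 3) → VC-HIT  vc=[11, 23, 19]
10: 0x9e (blk 19, set 3) → VC-HIT  vc=[11, 23, 27]
11: 0xdd (blk 27, set 3) → VC-HIT  vc=[11, 23, 19]
12: 0x59 (blk 11, set 3) → VC-HIT  vc=[27, 23, 19]
13: 0x9e (blk 19, set 3) → VC-HIT  vc=[27, 23, 11]
14: 0xd0 (blk 26, set 2) → MISS  vc=[27, 23, 11]
15: 0xda (blk 27, set 3) → VC-HIT  vc=[19, 23, 11]

OUTCOME = VC-HIT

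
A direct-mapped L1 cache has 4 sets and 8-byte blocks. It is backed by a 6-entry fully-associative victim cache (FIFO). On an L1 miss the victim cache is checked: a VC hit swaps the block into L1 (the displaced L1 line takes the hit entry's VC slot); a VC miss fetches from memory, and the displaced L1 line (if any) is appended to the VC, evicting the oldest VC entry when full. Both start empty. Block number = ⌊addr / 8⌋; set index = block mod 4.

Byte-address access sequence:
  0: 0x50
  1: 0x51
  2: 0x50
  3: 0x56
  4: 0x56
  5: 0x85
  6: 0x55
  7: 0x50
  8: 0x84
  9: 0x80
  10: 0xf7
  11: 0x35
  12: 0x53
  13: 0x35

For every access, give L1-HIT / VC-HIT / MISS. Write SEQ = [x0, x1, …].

#0 0x50→b10/s2 MISS; vc=[]
#1 0x51→b10/s2 L1-HIT; vc=[]
#2 0x50→b10/s2 L1-HIT; vc=[]
#3 0x56→b10/s2 L1-HIT; vc=[]
#4 0x56→b10/s2 L1-HIT; vc=[]
#5 0x85→b16/s0 MISS; vc=[]
#6 0x55→b10/s2 L1-HIT; vc=[]
#7 0x50→b10/s2 L1-HIT; vc=[]
#8 0x84→b16/s0 L1-HIT; vc=[]
#9 0x80→b16/s0 L1-HIT; vc=[]
#10 0xf7→b30/s2 MISS; vc=[10]
#11 0x35→b6/s2 MISS; vc=[10,30]
#12 0x53→b10/s2 VC-HIT; vc=[6,30]
#13 0x35→b6/s2 VC-HIT; vc=[10,30]

SEQ = [MISS, L1-HIT, L1-HIT, L1-HIT, L1-HIT, MISS, L1-HIT, L1-HIT, L1-HIT, L1-HIT, MISS, MISS, VC-HIT, VC-HIT]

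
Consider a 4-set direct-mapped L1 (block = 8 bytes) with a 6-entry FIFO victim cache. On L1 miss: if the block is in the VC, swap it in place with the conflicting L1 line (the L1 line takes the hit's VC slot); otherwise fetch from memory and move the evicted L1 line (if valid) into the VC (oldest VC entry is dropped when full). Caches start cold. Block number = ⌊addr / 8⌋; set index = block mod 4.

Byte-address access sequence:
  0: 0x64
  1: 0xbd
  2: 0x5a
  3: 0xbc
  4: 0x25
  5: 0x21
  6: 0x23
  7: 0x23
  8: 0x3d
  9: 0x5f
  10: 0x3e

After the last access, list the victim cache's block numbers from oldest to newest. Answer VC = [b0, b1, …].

  [0] addr=0x64 blk=12 s=0: MISS | VC []
  [1] addr=0xbd blk=23 s=3: MISS | VC []
  [2] addr=0x5a blk=11 s=3: MISS | VC [23]
  [3] addr=0xbc blk=23 s=3: VC-HIT | VC [11]
  [4] addr=0x25 blk=4 s=0: MISS | VC [11, 12]
  [5] addr=0x21 blk=4 s=0: L1-HIT | VC [11, 12]
  [6] addr=0x23 blk=4 s=0: L1-HIT | VC [11, 12]
  [7] addr=0x23 blk=4 s=0: L1-HIT | VC [11, 12]
  [8] addr=0x3d blk=7 s=3: MISS | VC [11, 12, 23]
  [9] addr=0x5f blk=11 s=3: VC-HIT | VC [7, 12, 23]
  [10] addr=0x3e blk=7 s=3: VC-HIT | VC [11, 12, 23]

VC = [11, 12, 23]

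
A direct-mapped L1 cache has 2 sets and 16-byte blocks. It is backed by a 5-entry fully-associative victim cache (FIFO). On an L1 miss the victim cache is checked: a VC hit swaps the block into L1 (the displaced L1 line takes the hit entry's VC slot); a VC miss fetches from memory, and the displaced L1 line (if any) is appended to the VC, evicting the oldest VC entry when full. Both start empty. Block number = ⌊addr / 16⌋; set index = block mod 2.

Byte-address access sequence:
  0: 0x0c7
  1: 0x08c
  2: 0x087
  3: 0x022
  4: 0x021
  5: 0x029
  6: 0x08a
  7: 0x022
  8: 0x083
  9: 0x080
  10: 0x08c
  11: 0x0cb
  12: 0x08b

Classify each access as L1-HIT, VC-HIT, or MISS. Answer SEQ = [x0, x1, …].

SEQ = [MISS, MISS, L1-HIT, MISS, L1-HIT, L1-HIT, VC-HIT, VC-HIT, VC-HIT, L1-HIT, L1-HIT, VC-HIT, VC-HIT]

0: 0xc7 (blk 12, set 0) → MISS  vc=[]
1: 0x8c (blk 8, set 0) → MISS  vc=[12]
2: 0x87 (blk 8, set 0) → L1-HIT  vc=[12]
3: 0x22 (blk 2, set 0) → MISS  vc=[12, 8]
4: 0x21 (blk 2, set 0) → L1-HIT  vc=[12, 8]
5: 0x29 (blk 2, set 0) → L1-HIT  vc=[12, 8]
6: 0x8a (blk 8, set 0) → VC-HIT  vc=[12, 2]
7: 0x22 (blk 2, set 0) → VC-HIT  vc=[12, 8]
8: 0x83 (blk 8, set 0) → VC-HIT  vc=[12, 2]
9: 0x80 (blk 8, set 0) → L1-HIT  vc=[12, 2]
10: 0x8c (blk 8, set 0) → L1-HIT  vc=[12, 2]
11: 0xcb (blk 12, set 0) → VC-HIT  vc=[8, 2]
12: 0x8b (blk 8, set 0) → VC-HIT  vc=[12, 2]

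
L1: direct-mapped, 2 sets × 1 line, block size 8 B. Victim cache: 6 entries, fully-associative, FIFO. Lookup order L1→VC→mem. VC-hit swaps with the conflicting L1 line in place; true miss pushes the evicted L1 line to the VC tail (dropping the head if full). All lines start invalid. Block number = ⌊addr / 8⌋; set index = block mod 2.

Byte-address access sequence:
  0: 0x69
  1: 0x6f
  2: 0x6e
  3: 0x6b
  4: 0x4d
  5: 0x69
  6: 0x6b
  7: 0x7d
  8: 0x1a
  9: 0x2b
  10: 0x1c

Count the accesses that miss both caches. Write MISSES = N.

  [0] addr=0x69 blk=13 s=1: MISS | VC []
  [1] addr=0x6f blk=13 s=1: L1-HIT | VC []
  [2] addr=0x6e blk=13 s=1: L1-HIT | VC []
  [3] addr=0x6b blk=13 s=1: L1-HIT | VC []
  [4] addr=0x4d blk=9 s=1: MISS | VC [13]
  [5] addr=0x69 blk=13 s=1: VC-HIT | VC [9]
  [6] addr=0x6b blk=13 s=1: L1-HIT | VC [9]
  [7] addr=0x7d blk=15 s=1: MISS | VC [9, 13]
  [8] addr=0x1a blk=3 s=1: MISS | VC [9, 13, 15]
  [9] addr=0x2b blk=5 s=1: MISS | VC [9, 13, 15, 3]
  [10] addr=0x1c blk=3 s=1: VC-HIT | VC [9, 13, 15, 5]

MISSES = 5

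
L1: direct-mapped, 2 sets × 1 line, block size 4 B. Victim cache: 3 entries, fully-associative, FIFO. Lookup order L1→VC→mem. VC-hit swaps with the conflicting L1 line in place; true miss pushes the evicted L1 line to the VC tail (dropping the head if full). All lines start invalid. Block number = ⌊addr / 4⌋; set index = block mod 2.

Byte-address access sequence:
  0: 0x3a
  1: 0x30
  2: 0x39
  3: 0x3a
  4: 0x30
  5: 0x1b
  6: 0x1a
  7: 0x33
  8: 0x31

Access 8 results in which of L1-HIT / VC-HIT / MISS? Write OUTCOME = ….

#0 0x3a→b14/s0 MISS; vc=[]
#1 0x30→b12/s0 MISS; vc=[14]
#2 0x39→b14/s0 VC-HIT; vc=[12]
#3 0x3a→b14/s0 L1-HIT; vc=[12]
#4 0x30→b12/s0 VC-HIT; vc=[14]
#5 0x1b→b6/s0 MISS; vc=[14,12]
#6 0x1a→b6/s0 L1-HIT; vc=[14,12]
#7 0x33→b12/s0 VC-HIT; vc=[14,6]
#8 0x31→b12/s0 L1-HIT; vc=[14,6]

OUTCOME = L1-HIT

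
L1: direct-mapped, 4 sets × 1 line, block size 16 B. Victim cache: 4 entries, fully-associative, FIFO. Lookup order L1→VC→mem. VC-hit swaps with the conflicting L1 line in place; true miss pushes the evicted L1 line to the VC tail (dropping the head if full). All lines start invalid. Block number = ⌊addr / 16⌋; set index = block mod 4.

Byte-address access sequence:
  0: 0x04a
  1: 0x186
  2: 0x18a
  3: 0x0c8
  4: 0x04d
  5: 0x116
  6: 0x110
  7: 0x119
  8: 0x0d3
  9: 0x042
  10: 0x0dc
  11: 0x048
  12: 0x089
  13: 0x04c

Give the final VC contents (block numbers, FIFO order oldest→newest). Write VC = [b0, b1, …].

0: 0x4a (blk 4, set 0) → MISS  vc=[]
1: 0x186 (blk 24, set 0) → MISS  vc=[4]
2: 0x18a (blk 24, set 0) → L1-HIT  vc=[4]
3: 0xc8 (blk 12, set 0) → MISS  vc=[4, 24]
4: 0x4d (blk 4, set 0) → VC-HIT  vc=[12, 24]
5: 0x116 (blk 17, set 1) → MISS  vc=[12, 24]
6: 0x110 (blk 17, set 1) → L1-HIT  vc=[12, 24]
7: 0x119 (blk 17, set 1) → L1-HIT  vc=[12, 24]
8: 0xd3 (blk 13, set 1) → MISS  vc=[12, 24, 17]
9: 0x42 (blk 4, set 0) → L1-HIT  vc=[12, 24, 17]
10: 0xdc (blk 13, set 1) → L1-HIT  vc=[12, 24, 17]
11: 0x48 (blk 4, set 0) → L1-HIT  vc=[12, 24, 17]
12: 0x89 (blk 8, set 0) → MISS  vc=[12, 24, 17, 4]
13: 0x4c (blk 4, set 0) → VC-HIT  vc=[12, 24, 17, 8]

VC = [12, 24, 17, 8]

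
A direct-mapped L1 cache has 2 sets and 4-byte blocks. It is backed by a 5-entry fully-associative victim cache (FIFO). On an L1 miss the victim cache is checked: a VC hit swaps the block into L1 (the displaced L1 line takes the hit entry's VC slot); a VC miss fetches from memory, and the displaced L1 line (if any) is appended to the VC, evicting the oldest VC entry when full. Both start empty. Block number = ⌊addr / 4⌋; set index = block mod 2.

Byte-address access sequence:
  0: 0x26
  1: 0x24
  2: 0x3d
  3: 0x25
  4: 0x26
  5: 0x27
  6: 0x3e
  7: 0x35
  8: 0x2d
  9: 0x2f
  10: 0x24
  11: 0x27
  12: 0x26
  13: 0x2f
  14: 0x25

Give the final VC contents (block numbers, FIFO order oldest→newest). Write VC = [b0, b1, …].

#0 0x26→b9/s1 MISS; vc=[]
#1 0x24→b9/s1 L1-HIT; vc=[]
#2 0x3d→b15/s1 MISS; vc=[9]
#3 0x25→b9/s1 VC-HIT; vc=[15]
#4 0x26→b9/s1 L1-HIT; vc=[15]
#5 0x27→b9/s1 L1-HIT; vc=[15]
#6 0x3e→b15/s1 VC-HIT; vc=[9]
#7 0x35→b13/s1 MISS; vc=[9,15]
#8 0x2d→b11/s1 MISS; vc=[9,15,13]
#9 0x2f→b11/s1 L1-HIT; vc=[9,15,13]
#10 0x24→b9/s1 VC-HIT; vc=[11,15,13]
#11 0x27→b9/s1 L1-HIT; vc=[11,15,13]
#12 0x26→b9/s1 L1-HIT; vc=[11,15,13]
#13 0x2f→b11/s1 VC-HIT; vc=[9,15,13]
#14 0x25→b9/s1 VC-HIT; vc=[11,15,13]

VC = [11, 15, 13]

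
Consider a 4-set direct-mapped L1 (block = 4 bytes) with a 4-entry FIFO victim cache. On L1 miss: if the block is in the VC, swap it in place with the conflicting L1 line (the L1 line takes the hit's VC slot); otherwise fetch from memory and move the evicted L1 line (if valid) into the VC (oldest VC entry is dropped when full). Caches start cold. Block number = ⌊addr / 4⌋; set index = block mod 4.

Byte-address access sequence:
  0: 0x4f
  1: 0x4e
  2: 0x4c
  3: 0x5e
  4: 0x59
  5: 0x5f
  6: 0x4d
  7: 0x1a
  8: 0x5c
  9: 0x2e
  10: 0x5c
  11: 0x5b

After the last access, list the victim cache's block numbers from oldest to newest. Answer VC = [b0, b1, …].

#0 0x4f→b19/s3 MISS; vc=[]
#1 0x4e→b19/s3 L1-HIT; vc=[]
#2 0x4c→b19/s3 L1-HIT; vc=[]
#3 0x5e→b23/s3 MISS; vc=[19]
#4 0x59→b22/s2 MISS; vc=[19]
#5 0x5f→b23/s3 L1-HIT; vc=[19]
#6 0x4d→b19/s3 VC-HIT; vc=[23]
#7 0x1a→b6/s2 MISS; vc=[23,22]
#8 0x5c→b23/s3 VC-HIT; vc=[19,22]
#9 0x2e→b11/s3 MISS; vc=[19,22,23]
#10 0x5c→b23/s3 VC-HIT; vc=[19,22,11]
#11 0x5b→b22/s2 VC-HIT; vc=[19,6,11]

VC = [19, 6, 11]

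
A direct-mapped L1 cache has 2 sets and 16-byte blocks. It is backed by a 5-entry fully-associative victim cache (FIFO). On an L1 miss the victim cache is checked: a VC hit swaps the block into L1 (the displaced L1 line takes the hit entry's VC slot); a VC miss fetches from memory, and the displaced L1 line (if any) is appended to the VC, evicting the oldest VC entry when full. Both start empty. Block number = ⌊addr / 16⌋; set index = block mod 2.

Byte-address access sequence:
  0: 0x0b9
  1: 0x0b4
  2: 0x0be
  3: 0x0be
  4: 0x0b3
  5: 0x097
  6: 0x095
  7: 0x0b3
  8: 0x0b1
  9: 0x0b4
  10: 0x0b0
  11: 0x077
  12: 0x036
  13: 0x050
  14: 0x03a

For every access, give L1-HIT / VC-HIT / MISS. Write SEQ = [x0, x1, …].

SEQ = [MISS, L1-HIT, L1-HIT, L1-HIT, L1-HIT, MISS, L1-HIT, VC-HIT, L1-HIT, L1-HIT, L1-HIT, MISS, MISS, MISS, VC-HIT]

  [0] addr=0xb9 blk=11 s=1: MISS | VC []
  [1] addr=0xb4 blk=11 s=1: L1-HIT | VC []
  [2] addr=0xbe blk=11 s=1: L1-HIT | VC []
  [3] addr=0xbe blk=11 s=1: L1-HIT | VC []
  [4] addr=0xb3 blk=11 s=1: L1-HIT | VC []
  [5] addr=0x97 blk=9 s=1: MISS | VC [11]
  [6] addr=0x95 blk=9 s=1: L1-HIT | VC [11]
  [7] addr=0xb3 blk=11 s=1: VC-HIT | VC [9]
  [8] addr=0xb1 blk=11 s=1: L1-HIT | VC [9]
  [9] addr=0xb4 blk=11 s=1: L1-HIT | VC [9]
  [10] addr=0xb0 blk=11 s=1: L1-HIT | VC [9]
  [11] addr=0x77 blk=7 s=1: MISS | VC [9, 11]
  [12] addr=0x36 blk=3 s=1: MISS | VC [9, 11, 7]
  [13] addr=0x50 blk=5 s=1: MISS | VC [9, 11, 7, 3]
  [14] addr=0x3a blk=3 s=1: VC-HIT | VC [9, 11, 7, 5]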